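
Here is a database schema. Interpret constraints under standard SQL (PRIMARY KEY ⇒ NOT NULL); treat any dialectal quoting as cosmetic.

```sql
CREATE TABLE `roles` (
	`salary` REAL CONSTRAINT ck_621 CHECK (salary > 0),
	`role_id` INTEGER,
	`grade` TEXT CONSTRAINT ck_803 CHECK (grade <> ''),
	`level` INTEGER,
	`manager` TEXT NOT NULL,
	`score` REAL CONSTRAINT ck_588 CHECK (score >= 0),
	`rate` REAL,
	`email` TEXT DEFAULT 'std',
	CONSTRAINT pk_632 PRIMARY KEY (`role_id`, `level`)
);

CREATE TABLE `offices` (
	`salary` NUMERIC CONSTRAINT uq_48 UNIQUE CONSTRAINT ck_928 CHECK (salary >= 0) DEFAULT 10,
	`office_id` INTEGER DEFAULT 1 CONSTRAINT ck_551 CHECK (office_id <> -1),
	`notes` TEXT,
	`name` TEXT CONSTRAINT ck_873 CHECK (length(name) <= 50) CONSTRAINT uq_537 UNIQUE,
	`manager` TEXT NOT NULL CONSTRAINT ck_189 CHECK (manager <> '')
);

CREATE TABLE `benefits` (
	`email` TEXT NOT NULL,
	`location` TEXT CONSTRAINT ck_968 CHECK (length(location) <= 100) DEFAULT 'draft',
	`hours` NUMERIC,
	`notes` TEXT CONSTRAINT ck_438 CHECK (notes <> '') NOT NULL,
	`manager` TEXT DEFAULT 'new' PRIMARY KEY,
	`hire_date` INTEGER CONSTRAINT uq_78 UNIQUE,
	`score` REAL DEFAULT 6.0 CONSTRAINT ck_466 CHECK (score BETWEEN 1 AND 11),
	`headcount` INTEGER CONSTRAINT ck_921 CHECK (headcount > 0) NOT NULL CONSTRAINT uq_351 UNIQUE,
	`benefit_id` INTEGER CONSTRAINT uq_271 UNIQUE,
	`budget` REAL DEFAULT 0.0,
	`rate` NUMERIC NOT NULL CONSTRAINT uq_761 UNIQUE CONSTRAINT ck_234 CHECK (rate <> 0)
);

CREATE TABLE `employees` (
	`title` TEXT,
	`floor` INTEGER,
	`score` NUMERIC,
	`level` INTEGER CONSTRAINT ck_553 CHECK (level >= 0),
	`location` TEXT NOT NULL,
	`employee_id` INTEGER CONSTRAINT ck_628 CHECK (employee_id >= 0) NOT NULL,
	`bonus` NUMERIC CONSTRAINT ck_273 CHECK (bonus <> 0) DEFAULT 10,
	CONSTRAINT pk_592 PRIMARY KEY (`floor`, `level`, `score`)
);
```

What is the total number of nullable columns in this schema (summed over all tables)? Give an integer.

roles: 5 nullable (salary, grade, score, rate, email — PK (role_id, level) and explicit NOT NULL columns excluded).
offices: 4 nullable (salary, office_id, notes, name — PK none and explicit NOT NULL columns excluded).
benefits: 6 nullable (location, hours, hire_date, score, benefit_id, budget — PK (manager) and explicit NOT NULL columns excluded).
employees: 2 nullable (title, bonus — PK (floor, level, score) and explicit NOT NULL columns excluded).
Total: 5 + 4 + 6 + 2 = 17.

17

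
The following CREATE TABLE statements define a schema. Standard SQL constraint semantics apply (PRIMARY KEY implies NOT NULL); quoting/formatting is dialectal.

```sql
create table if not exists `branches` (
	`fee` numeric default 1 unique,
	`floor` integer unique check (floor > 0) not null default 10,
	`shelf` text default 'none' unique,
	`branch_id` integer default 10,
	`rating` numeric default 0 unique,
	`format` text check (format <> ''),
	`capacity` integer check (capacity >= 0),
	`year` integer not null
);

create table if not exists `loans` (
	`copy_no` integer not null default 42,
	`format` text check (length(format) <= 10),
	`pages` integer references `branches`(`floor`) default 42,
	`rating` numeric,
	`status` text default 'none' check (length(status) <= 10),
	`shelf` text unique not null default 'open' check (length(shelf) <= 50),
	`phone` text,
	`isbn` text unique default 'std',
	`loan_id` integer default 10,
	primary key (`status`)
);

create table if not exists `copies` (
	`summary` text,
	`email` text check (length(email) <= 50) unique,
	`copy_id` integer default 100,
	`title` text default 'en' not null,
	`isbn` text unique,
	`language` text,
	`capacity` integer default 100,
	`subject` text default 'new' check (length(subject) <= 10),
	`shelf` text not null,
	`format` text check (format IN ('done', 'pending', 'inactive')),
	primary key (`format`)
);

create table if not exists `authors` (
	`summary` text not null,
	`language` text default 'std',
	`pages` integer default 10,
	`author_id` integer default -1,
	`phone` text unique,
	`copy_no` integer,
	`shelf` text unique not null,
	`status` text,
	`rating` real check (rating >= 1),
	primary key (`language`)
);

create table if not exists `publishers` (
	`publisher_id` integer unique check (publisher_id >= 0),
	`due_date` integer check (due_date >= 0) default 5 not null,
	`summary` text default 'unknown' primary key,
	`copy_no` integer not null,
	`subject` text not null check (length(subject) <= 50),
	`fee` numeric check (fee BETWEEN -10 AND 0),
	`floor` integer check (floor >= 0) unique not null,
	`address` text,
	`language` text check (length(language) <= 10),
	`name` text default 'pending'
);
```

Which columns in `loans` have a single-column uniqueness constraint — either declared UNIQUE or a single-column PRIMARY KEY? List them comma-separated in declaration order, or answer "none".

status, shelf, isbn

- copy_no: no UNIQUE or single-column PK constraint.
- format: no UNIQUE or single-column PK constraint.
- pages: no UNIQUE or single-column PK constraint.
- rating: no UNIQUE or single-column PK constraint.
- status: single-column PRIMARY KEY → unique.
- shelf: declared UNIQUE → unique.
- phone: no UNIQUE or single-column PK constraint.
- isbn: declared UNIQUE → unique.
- loan_id: no UNIQUE or single-column PK constraint.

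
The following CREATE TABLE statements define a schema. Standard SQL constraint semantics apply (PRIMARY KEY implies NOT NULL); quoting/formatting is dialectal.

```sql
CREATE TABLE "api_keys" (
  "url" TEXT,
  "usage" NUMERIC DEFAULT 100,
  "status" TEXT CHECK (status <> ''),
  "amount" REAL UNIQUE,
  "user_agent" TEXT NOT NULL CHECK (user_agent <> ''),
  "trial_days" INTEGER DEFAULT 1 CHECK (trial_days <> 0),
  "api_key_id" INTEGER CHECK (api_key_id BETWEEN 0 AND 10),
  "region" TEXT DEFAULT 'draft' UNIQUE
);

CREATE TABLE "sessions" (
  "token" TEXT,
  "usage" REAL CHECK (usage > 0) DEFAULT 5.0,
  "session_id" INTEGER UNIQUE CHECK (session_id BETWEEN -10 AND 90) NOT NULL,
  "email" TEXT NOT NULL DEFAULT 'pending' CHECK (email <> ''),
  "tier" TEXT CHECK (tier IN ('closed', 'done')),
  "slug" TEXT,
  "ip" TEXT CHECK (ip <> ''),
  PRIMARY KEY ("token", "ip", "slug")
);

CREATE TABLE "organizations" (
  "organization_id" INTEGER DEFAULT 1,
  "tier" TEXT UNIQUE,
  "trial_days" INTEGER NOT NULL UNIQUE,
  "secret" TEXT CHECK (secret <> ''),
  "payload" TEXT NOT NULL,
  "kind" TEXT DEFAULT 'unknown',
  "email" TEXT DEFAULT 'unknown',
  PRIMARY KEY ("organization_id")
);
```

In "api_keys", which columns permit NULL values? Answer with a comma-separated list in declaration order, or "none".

- url: no NOT NULL constraint applies → nullable.
- usage: DEFAULT only fills an omitted column; an explicit NULL is still allowed → nullable.
- status: CHECK does not forbid NULL (a CHECK constraint passes when its expression is NULL) → nullable.
- amount: UNIQUE does not imply NOT NULL → nullable.
- user_agent: declared NOT NULL → not nullable.
- trial_days: CHECK does not forbid NULL (a CHECK constraint passes when its expression is NULL) → nullable.
- api_key_id: CHECK does not forbid NULL (a CHECK constraint passes when its expression is NULL) → nullable.
- region: UNIQUE does not imply NOT NULL → nullable.

url, usage, status, amount, trial_days, api_key_id, region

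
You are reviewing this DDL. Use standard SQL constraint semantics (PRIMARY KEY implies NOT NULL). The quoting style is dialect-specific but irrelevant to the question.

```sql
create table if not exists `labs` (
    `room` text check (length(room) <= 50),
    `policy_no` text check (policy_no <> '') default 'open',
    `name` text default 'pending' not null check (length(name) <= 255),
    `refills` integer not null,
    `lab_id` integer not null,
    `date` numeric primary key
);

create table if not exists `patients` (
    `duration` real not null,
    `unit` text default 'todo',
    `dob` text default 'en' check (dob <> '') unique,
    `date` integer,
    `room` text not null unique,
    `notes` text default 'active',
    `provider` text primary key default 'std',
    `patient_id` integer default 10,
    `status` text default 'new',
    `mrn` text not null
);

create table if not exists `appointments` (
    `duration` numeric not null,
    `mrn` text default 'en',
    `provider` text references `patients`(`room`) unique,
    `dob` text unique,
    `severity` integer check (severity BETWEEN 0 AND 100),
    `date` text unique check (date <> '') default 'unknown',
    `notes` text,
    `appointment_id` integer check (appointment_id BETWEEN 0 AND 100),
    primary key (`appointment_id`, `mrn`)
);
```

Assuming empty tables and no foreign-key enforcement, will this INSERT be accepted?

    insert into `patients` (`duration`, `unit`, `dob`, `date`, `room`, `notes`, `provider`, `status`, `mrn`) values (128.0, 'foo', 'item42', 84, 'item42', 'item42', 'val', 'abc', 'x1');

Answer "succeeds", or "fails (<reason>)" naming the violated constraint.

NOT NULL columns: duration is supplied; mrn is supplied; provider is supplied; room is supplied.
CHECK constraints: 'item42' satisfies (dob <> '').
No constraint is violated.

succeeds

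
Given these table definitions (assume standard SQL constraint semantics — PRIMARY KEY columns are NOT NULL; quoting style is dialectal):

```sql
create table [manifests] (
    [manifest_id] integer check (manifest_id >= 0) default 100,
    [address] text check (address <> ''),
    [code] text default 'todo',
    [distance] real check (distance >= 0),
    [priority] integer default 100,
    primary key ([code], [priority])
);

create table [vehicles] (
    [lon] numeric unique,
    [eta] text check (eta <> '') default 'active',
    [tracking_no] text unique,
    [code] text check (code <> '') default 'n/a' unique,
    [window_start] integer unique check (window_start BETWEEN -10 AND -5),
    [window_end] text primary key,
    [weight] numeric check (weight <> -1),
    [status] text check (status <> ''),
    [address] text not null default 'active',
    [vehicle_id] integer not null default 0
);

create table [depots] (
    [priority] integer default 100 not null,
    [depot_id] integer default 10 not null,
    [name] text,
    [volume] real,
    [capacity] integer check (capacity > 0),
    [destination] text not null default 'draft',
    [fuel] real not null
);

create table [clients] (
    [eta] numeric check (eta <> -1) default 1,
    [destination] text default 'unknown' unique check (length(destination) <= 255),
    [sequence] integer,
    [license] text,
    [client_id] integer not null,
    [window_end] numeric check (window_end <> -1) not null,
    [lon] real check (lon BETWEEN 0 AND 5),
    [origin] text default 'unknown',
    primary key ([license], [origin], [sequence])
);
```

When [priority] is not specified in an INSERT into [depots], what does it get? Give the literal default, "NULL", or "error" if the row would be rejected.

100

priority has an explicit DEFAULT 100.
When the column is omitted from an INSERT, that default is used.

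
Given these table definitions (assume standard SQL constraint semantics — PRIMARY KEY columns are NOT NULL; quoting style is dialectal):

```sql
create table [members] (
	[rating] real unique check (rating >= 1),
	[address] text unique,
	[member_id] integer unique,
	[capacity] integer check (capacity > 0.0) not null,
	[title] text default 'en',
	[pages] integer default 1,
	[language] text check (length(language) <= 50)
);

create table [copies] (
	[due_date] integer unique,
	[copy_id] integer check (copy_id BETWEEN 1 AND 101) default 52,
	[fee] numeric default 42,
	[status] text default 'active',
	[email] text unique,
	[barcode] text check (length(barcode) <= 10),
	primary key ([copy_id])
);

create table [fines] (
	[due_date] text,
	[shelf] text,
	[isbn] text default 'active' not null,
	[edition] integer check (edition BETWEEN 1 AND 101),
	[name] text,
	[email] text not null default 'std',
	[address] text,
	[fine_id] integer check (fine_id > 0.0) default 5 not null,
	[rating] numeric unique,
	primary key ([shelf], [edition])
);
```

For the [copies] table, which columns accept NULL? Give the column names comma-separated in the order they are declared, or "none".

due_date, fee, status, email, barcode

- due_date: UNIQUE does not imply NOT NULL → nullable.
- copy_id: part of the PRIMARY KEY, which implies NOT NULL → not nullable.
- fee: DEFAULT only fills an omitted column; an explicit NULL is still allowed → nullable.
- status: DEFAULT only fills an omitted column; an explicit NULL is still allowed → nullable.
- email: UNIQUE does not imply NOT NULL → nullable.
- barcode: CHECK does not forbid NULL (a CHECK constraint passes when its expression is NULL) → nullable.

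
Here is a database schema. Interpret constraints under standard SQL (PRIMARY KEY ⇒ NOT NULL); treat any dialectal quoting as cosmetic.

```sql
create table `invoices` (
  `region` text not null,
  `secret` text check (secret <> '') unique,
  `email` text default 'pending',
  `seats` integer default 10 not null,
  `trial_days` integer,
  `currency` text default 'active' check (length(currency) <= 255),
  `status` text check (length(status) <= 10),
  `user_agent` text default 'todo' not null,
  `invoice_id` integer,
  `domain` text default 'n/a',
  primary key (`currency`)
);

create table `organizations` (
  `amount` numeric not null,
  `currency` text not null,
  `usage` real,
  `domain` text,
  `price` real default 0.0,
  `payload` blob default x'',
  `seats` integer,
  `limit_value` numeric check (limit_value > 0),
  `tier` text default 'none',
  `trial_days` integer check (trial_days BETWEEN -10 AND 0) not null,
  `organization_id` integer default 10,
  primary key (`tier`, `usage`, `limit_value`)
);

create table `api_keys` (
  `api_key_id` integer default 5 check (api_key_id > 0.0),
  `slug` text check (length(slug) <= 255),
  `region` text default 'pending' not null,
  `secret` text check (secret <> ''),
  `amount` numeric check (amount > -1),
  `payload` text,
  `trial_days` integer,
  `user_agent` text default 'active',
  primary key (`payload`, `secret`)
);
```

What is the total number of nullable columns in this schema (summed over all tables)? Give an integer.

invoices: 6 nullable (secret, email, trial_days, status, invoice_id, domain — PK (currency) and explicit NOT NULL columns excluded).
organizations: 5 nullable (domain, price, payload, seats, organization_id — PK (tier, usage, limit_value) and explicit NOT NULL columns excluded).
api_keys: 5 nullable (api_key_id, slug, amount, trial_days, user_agent — PK (payload, secret) and explicit NOT NULL columns excluded).
Total: 6 + 5 + 5 = 16.

16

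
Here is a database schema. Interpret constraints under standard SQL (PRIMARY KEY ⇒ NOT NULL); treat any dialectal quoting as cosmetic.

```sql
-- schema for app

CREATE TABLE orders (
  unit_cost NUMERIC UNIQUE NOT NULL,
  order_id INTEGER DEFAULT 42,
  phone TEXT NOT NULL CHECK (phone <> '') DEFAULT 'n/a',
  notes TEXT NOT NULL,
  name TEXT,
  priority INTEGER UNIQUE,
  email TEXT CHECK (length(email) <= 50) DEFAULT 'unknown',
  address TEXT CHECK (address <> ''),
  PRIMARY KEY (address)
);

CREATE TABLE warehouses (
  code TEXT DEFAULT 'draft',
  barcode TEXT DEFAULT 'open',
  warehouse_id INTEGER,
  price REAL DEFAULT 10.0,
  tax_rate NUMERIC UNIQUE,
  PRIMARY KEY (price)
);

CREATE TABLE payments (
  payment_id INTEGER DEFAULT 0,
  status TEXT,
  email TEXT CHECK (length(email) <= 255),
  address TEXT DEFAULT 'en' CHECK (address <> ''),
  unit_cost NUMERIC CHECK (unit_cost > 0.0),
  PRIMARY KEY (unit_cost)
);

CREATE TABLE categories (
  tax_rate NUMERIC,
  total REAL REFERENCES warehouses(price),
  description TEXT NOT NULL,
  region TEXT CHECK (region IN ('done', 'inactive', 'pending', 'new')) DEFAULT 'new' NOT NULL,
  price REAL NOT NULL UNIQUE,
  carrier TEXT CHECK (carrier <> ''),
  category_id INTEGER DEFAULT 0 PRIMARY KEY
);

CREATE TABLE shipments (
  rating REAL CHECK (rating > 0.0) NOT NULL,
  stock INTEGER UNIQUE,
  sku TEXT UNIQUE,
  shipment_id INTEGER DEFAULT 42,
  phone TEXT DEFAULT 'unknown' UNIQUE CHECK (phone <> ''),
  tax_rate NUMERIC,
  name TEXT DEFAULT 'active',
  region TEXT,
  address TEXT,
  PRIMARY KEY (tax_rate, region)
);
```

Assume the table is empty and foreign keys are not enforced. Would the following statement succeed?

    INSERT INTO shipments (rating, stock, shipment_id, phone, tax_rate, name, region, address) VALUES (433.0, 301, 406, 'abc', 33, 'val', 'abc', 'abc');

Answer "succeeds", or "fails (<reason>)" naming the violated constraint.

NOT NULL columns: rating is supplied; region is supplied; tax_rate is supplied.
CHECK constraints: 433.0 satisfies (rating > 0.0); 'abc' satisfies (phone <> '').
No constraint is violated.

succeeds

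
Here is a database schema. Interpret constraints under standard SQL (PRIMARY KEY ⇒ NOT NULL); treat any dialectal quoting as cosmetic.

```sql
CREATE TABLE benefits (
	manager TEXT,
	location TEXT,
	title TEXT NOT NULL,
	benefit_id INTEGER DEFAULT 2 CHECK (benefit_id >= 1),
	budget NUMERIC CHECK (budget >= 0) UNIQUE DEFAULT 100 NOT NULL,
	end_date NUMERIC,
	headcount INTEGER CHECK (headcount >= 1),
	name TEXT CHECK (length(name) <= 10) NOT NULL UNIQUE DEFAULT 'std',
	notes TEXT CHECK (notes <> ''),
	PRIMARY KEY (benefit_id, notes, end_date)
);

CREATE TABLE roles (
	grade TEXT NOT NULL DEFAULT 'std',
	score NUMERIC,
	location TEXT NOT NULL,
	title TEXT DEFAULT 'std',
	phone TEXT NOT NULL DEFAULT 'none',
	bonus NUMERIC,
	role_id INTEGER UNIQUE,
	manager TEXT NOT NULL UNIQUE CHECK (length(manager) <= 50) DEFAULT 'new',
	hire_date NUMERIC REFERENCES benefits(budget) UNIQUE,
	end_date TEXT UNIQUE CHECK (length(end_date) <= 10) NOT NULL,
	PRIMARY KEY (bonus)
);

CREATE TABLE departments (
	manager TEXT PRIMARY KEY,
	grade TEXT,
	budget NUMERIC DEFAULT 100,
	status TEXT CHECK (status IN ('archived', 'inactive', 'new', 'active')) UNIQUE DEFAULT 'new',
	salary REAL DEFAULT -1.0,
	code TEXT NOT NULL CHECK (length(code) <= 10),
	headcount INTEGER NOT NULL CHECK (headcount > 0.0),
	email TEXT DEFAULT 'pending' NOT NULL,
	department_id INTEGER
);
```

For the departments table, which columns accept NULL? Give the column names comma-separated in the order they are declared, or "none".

- manager: part of the PRIMARY KEY, which implies NOT NULL → not nullable.
- grade: no NOT NULL constraint applies → nullable.
- budget: DEFAULT only fills an omitted column; an explicit NULL is still allowed → nullable.
- status: CHECK does not forbid NULL (a CHECK constraint passes when its expression is NULL) → nullable.
- salary: DEFAULT only fills an omitted column; an explicit NULL is still allowed → nullable.
- code: declared NOT NULL → not nullable.
- headcount: declared NOT NULL → not nullable.
- email: declared NOT NULL → not nullable.
- department_id: no NOT NULL constraint applies → nullable.

grade, budget, status, salary, department_id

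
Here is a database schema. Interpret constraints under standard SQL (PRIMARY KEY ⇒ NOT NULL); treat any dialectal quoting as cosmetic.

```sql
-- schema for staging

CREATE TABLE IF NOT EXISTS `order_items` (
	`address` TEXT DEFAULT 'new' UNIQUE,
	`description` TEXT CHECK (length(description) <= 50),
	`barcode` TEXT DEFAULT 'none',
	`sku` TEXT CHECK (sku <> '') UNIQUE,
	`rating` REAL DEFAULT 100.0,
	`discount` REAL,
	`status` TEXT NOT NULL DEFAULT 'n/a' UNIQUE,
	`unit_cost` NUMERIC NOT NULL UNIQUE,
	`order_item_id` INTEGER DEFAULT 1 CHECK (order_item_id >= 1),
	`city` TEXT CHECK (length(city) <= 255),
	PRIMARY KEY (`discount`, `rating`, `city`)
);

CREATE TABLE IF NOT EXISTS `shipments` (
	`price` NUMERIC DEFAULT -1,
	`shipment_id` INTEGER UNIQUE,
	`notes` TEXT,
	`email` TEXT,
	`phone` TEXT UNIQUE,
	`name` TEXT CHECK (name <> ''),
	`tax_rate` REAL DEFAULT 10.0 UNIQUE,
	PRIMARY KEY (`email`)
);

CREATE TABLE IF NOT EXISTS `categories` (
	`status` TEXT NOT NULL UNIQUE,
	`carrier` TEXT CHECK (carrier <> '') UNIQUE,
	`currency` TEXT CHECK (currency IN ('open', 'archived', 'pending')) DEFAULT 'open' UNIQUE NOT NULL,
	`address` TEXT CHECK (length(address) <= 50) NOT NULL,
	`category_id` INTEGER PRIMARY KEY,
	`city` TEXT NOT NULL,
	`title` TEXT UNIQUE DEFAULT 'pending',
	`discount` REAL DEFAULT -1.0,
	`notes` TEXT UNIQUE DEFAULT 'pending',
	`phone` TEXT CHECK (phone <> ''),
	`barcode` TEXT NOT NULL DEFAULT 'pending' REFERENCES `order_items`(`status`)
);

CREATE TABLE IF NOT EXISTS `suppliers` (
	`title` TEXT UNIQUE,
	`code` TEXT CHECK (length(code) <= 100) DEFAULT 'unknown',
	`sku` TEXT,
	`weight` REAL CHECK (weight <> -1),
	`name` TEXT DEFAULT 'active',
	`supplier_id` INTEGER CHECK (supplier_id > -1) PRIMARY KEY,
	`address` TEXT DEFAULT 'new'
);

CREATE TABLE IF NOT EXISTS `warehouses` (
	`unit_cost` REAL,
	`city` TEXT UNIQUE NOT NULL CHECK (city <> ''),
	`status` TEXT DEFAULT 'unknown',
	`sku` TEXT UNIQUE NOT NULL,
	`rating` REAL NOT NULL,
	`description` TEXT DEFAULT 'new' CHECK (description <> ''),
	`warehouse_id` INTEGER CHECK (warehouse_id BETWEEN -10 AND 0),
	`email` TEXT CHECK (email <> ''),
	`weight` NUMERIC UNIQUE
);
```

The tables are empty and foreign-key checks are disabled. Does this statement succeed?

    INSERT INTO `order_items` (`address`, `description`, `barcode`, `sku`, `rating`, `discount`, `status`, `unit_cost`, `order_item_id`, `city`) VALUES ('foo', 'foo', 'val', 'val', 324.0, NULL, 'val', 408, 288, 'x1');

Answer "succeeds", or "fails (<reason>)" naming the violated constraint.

discount is explicitly set to NULL, but discount is part of the PRIMARY KEY (implied NOT NULL).

fails (NOT NULL on discount)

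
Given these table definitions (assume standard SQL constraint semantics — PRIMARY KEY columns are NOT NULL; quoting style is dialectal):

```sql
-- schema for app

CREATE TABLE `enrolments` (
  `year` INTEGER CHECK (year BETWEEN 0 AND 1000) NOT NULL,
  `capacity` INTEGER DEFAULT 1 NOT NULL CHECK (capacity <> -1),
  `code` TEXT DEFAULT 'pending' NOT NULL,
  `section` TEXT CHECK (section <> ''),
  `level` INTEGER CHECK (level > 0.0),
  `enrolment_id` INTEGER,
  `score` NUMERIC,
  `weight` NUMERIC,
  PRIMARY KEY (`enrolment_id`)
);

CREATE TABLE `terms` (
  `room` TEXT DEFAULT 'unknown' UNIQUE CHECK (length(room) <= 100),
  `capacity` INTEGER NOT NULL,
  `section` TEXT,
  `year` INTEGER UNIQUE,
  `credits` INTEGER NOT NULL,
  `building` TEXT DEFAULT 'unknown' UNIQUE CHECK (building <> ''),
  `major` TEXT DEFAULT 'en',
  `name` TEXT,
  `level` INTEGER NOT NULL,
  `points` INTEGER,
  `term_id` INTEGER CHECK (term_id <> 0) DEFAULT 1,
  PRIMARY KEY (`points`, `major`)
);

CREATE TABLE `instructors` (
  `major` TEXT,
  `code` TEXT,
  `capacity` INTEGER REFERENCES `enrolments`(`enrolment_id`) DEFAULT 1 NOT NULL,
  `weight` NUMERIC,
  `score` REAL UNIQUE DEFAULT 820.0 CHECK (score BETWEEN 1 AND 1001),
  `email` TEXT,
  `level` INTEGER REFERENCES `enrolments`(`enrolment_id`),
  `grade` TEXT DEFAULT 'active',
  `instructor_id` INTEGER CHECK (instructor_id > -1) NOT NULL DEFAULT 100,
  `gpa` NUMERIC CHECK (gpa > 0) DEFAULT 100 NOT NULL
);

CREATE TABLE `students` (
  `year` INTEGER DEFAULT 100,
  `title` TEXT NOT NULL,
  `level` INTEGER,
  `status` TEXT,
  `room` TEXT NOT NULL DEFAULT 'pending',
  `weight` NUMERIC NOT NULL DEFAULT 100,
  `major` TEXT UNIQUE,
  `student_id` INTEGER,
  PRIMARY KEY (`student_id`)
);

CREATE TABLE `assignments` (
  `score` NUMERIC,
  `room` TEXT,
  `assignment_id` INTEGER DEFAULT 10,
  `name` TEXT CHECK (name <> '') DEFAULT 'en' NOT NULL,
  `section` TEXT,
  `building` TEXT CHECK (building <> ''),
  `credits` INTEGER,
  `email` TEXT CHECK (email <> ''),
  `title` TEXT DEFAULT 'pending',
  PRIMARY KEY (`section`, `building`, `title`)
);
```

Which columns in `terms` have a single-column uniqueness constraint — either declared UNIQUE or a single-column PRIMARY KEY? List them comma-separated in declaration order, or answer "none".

room, year, building

- room: declared UNIQUE → unique.
- capacity: no UNIQUE or single-column PK constraint.
- section: no UNIQUE or single-column PK constraint.
- year: declared UNIQUE → unique.
- credits: no UNIQUE or single-column PK constraint.
- building: declared UNIQUE → unique.
- major: part of a composite PRIMARY KEY — only the tuple is unique, not this column on its own.
- name: no UNIQUE or single-column PK constraint.
- level: no UNIQUE or single-column PK constraint.
- points: part of a composite PRIMARY KEY — only the tuple is unique, not this column on its own.
- term_id: no UNIQUE or single-column PK constraint.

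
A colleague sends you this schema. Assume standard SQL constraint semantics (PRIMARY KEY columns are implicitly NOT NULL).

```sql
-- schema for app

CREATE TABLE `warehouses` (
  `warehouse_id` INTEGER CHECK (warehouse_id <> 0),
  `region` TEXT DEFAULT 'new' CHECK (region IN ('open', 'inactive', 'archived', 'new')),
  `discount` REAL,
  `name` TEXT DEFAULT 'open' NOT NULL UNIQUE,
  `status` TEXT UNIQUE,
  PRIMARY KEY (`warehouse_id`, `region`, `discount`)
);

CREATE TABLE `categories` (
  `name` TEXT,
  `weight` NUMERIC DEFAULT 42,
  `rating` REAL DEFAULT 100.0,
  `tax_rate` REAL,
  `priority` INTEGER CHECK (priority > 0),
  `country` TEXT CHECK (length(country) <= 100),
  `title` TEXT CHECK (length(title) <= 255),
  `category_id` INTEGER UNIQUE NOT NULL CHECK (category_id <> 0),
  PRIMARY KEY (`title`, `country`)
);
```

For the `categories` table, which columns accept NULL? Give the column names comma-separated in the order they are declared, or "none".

- name: no NOT NULL constraint applies → nullable.
- weight: DEFAULT only fills an omitted column; an explicit NULL is still allowed → nullable.
- rating: DEFAULT only fills an omitted column; an explicit NULL is still allowed → nullable.
- tax_rate: no NOT NULL constraint applies → nullable.
- priority: CHECK does not forbid NULL (a CHECK constraint passes when its expression is NULL) → nullable.
- country: part of the PRIMARY KEY, which implies NOT NULL → not nullable.
- title: part of the PRIMARY KEY, which implies NOT NULL → not nullable.
- category_id: declared NOT NULL → not nullable.

name, weight, rating, tax_rate, priority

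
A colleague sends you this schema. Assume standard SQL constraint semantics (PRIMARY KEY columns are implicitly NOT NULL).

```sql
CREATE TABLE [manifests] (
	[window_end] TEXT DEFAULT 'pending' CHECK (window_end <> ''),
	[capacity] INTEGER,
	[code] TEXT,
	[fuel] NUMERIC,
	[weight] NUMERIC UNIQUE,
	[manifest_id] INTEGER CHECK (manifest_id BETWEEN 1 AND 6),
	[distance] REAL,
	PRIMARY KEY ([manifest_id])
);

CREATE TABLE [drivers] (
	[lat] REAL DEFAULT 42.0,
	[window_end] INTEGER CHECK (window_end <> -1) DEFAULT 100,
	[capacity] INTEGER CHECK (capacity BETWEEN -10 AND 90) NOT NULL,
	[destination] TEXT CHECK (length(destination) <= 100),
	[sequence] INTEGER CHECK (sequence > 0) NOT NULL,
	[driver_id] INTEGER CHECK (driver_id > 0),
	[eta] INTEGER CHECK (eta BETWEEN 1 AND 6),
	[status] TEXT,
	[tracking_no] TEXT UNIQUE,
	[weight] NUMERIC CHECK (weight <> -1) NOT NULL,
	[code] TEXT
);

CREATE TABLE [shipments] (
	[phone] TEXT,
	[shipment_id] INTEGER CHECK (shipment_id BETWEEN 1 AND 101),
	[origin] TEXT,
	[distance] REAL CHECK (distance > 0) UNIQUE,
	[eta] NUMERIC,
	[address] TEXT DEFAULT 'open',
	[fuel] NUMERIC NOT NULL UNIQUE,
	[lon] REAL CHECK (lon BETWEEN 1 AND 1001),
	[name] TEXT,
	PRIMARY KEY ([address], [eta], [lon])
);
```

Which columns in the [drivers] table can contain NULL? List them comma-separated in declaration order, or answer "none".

- lat: DEFAULT only fills an omitted column; an explicit NULL is still allowed → nullable.
- window_end: CHECK does not forbid NULL (a CHECK constraint passes when its expression is NULL) → nullable.
- capacity: declared NOT NULL → not nullable.
- destination: CHECK does not forbid NULL (a CHECK constraint passes when its expression is NULL) → nullable.
- sequence: declared NOT NULL → not nullable.
- driver_id: CHECK does not forbid NULL (a CHECK constraint passes when its expression is NULL) → nullable.
- eta: CHECK does not forbid NULL (a CHECK constraint passes when its expression is NULL) → nullable.
- status: no NOT NULL constraint applies → nullable.
- tracking_no: UNIQUE does not imply NOT NULL → nullable.
- weight: declared NOT NULL → not nullable.
- code: no NOT NULL constraint applies → nullable.

lat, window_end, destination, driver_id, eta, status, tracking_no, code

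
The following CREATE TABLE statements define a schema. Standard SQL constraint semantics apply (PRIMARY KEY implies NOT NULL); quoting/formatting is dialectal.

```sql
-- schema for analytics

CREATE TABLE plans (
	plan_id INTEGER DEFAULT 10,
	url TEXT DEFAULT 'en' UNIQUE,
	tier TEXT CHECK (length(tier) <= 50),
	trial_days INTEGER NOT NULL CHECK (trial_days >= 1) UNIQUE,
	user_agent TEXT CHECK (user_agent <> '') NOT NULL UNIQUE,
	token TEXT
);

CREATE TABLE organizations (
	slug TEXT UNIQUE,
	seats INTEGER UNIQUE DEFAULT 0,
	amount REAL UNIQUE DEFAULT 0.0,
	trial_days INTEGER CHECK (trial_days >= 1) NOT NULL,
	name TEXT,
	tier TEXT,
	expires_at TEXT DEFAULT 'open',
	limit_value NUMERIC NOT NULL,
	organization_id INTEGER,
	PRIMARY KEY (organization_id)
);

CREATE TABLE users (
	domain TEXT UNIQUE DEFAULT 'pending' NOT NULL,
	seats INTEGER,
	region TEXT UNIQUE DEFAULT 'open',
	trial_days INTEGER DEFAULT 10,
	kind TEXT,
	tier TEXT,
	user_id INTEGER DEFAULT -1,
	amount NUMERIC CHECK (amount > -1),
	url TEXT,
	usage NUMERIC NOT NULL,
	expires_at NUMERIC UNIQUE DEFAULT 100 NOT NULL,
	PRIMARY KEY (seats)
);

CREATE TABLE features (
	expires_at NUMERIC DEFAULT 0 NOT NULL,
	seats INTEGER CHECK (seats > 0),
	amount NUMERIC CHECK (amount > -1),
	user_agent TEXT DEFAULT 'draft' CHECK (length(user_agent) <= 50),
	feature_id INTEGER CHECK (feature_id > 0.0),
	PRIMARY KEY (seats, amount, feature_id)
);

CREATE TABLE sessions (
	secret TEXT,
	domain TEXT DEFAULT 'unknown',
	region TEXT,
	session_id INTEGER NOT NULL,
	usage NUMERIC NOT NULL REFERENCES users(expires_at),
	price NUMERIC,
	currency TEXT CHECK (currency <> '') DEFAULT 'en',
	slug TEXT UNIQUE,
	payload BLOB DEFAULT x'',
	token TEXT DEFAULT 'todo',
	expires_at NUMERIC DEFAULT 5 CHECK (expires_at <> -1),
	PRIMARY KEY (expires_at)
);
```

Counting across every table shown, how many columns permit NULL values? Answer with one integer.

26

plans: 4 nullable (plan_id, url, tier, token — PK none and explicit NOT NULL columns excluded).
organizations: 6 nullable (slug, seats, amount, name, tier, expires_at — PK (organization_id) and explicit NOT NULL columns excluded).
users: 7 nullable (region, trial_days, kind, tier, user_id, amount, url — PK (seats) and explicit NOT NULL columns excluded).
features: 1 nullable (user_agent — PK (seats, amount, feature_id) and explicit NOT NULL columns excluded).
sessions: 8 nullable (secret, domain, region, price, currency, slug, payload, token — PK (expires_at) and explicit NOT NULL columns excluded).
Total: 4 + 6 + 7 + 1 + 8 = 26.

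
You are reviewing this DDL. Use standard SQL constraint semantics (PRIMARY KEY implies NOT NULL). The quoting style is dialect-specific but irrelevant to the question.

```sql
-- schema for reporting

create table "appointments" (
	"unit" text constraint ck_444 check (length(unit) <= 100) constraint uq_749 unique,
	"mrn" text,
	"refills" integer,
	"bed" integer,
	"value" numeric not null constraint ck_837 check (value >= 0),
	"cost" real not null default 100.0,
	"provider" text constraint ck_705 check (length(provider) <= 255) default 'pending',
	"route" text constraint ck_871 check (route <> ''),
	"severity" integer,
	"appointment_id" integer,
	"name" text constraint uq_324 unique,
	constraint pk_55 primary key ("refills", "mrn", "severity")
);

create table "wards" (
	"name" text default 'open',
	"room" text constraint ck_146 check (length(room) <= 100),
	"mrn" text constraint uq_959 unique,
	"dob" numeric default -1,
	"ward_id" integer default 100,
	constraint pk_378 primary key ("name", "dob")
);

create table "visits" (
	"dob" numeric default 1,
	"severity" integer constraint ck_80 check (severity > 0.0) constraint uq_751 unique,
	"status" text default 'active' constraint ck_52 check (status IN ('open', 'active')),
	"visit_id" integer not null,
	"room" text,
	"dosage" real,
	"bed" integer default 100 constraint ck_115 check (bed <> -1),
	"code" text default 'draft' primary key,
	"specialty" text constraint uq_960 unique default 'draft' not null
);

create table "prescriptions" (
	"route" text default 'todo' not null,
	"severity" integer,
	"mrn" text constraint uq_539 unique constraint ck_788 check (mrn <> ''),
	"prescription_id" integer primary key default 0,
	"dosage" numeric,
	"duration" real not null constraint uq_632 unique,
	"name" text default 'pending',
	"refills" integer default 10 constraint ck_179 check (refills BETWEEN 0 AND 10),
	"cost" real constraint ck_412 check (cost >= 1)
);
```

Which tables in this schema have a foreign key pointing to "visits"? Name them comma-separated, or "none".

No REFERENCES clause anywhere in the schema names visits.

none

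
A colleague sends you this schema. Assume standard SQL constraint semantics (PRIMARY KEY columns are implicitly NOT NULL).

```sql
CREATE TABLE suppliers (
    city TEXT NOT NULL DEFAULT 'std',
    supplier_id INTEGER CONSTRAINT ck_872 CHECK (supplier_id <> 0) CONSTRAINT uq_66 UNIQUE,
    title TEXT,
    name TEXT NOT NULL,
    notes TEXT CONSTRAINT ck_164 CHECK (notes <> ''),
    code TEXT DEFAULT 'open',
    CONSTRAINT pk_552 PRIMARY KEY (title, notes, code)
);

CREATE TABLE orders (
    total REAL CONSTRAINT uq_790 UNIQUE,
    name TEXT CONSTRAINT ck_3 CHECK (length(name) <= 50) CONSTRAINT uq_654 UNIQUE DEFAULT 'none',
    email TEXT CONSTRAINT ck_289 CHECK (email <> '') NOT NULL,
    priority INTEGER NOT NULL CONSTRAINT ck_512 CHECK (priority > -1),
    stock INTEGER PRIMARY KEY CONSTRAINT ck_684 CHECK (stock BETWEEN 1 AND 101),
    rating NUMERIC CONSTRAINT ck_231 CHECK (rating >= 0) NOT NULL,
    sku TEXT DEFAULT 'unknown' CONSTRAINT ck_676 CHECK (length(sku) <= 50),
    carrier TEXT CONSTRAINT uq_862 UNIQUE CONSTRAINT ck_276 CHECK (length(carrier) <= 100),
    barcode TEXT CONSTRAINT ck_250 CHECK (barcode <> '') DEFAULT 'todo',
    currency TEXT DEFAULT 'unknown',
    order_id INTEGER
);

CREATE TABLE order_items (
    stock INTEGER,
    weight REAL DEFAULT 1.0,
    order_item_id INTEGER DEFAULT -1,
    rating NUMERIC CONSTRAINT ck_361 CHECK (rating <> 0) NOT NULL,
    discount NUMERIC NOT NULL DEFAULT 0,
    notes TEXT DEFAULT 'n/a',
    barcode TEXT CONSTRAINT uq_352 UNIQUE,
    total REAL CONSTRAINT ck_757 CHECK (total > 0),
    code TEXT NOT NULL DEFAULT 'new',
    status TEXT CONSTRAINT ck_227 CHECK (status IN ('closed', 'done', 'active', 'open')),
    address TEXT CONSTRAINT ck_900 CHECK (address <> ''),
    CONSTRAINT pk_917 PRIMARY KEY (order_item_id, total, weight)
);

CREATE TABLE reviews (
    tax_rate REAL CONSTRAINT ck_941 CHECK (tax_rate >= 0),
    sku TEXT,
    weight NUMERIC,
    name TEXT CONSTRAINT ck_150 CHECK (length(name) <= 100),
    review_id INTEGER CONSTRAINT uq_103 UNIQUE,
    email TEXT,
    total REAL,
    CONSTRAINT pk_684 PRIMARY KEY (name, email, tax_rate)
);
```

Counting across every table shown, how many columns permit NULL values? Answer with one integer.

suppliers: 1 nullable (supplier_id — PK (title, notes, code) and explicit NOT NULL columns excluded).
orders: 7 nullable (total, name, sku, carrier, barcode, currency, order_id — PK (stock) and explicit NOT NULL columns excluded).
order_items: 5 nullable (stock, notes, barcode, status, address — PK (order_item_id, total, weight) and explicit NOT NULL columns excluded).
reviews: 4 nullable (sku, weight, review_id, total — PK (name, email, tax_rate) and explicit NOT NULL columns excluded).
Total: 1 + 7 + 5 + 4 = 17.

17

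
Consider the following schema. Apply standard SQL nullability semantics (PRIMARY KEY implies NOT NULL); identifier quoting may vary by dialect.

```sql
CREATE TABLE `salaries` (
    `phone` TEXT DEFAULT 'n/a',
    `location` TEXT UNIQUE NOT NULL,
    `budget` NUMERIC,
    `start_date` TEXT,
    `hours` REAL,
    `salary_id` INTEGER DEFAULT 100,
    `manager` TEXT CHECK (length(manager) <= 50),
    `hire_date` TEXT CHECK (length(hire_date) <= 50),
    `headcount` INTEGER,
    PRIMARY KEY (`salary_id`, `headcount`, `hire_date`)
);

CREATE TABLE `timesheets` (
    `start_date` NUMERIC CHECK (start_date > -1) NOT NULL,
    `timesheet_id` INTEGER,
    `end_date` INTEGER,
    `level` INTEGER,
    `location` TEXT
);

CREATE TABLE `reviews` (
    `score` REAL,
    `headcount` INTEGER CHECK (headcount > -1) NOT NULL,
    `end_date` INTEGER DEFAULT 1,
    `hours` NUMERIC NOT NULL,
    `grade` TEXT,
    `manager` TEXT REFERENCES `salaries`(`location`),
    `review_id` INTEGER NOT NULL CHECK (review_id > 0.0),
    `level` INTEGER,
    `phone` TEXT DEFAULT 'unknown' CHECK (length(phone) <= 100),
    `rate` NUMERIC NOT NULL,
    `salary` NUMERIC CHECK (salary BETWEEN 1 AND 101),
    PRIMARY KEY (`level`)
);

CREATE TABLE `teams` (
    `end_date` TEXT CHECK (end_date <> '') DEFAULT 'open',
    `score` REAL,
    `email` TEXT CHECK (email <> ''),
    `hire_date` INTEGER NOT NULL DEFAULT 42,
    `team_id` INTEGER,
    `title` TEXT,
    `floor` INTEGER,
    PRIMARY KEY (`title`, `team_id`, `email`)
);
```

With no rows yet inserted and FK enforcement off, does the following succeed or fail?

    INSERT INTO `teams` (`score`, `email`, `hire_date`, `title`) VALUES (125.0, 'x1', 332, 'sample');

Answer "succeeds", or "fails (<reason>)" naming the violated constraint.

fails (NOT NULL on team_id)

team_id is omitted from the column list and has no DEFAULT, so it would receive NULL.
But team_id is part of the PRIMARY KEY (implied NOT NULL).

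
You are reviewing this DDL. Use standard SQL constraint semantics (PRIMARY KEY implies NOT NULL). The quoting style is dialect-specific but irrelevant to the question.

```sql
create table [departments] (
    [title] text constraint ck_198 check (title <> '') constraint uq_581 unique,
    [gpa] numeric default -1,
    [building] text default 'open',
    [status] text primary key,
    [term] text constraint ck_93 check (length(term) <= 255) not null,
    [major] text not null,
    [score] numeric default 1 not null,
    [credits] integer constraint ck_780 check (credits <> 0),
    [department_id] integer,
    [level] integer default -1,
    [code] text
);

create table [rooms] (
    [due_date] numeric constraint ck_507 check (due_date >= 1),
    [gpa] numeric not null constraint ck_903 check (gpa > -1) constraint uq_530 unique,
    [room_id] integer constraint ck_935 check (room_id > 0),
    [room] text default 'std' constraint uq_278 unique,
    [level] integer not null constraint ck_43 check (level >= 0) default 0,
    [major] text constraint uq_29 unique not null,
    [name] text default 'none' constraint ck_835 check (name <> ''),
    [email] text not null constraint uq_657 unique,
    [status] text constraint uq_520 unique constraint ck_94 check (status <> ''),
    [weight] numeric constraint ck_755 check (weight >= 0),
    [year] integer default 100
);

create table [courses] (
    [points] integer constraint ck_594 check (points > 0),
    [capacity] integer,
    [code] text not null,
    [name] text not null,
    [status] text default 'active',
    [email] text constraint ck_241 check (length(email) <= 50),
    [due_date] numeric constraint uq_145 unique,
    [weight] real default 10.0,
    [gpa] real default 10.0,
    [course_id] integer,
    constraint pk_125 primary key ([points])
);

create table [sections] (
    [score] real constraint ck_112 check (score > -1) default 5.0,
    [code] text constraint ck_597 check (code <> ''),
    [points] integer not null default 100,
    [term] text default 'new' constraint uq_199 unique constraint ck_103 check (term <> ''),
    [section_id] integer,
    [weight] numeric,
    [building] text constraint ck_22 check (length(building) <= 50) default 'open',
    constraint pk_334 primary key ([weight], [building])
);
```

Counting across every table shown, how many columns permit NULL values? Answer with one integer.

25

departments: 7 nullable (title, gpa, building, credits, department_id, level, code — PK (status) and explicit NOT NULL columns excluded).
rooms: 7 nullable (due_date, room_id, room, name, status, weight, year — PK none and explicit NOT NULL columns excluded).
courses: 7 nullable (capacity, status, email, due_date, weight, gpa, course_id — PK (points) and explicit NOT NULL columns excluded).
sections: 4 nullable (score, code, term, section_id — PK (weight, building) and explicit NOT NULL columns excluded).
Total: 7 + 7 + 7 + 4 = 25.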